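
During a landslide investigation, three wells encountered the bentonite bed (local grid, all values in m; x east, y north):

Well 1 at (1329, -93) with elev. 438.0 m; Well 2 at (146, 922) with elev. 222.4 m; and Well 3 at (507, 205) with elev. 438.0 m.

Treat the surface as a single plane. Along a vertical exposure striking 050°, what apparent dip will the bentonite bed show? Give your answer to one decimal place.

18.7°

Let the plane be z = a·x + b·y + c.
Well 2−Well 1: −1183a + 1015b = −215.6;  Well 3−Well 1: −822a + 298b = 0.
Solving gives a = −0.13335, b = −0.36784.
Unit vector along 050° is (sin 50°, cos 50°) = (0.7660, 0.6428).
Slope in that direction = a·(0.7660) + b·(0.6428) = −0.33860.
Apparent dip = arctan|0.33860| = 18.7° (true dip is 21.4°, so apparent ≤ true as expected).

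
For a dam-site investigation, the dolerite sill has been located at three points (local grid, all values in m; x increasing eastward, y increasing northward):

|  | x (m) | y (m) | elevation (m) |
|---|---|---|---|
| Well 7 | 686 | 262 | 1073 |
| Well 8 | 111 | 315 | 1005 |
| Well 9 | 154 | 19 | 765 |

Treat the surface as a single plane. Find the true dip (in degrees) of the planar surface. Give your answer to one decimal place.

40.8°

Two edge vectors: Well 7→Well 8 = (-575, 53, -68), Well 7→Well 9 = (-532, -243, -308).
Normal n = (Well 7→Well 8) × (Well 7→Well 9) = (-32848, -140924, 167921).
So ∂z/∂x = −n_x/n_z = 0.19562 and ∂z/∂y = −n_y/n_z = 0.83923.
Gradient magnitude |∇z| = √(a² + b²) = √(0.03827 + 0.70430) = 0.86172.
True dip = arctan(0.86172) = 40.8°, dipping toward SSW (azimuth ≈ 193°).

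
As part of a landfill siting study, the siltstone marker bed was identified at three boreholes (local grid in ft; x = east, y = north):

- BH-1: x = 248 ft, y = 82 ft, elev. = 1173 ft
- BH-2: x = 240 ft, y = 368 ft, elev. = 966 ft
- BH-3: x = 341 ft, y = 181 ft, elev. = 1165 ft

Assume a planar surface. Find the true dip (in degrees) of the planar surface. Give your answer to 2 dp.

Let the plane be z = a·x + b·y + c.
BH-2−BH-1: −8a + 286b = −207;  BH-3−BH-1: 93a + 99b = −8.
Solving gives a = 0.66466, b = −0.70518.
Gradient magnitude |∇z| = √(a² + b²) = √(0.44177 + 0.49729) = 0.96905.
True dip = arctan(0.96905) = 44.10°, dipping toward NW (azimuth ≈ 317°).

44.10°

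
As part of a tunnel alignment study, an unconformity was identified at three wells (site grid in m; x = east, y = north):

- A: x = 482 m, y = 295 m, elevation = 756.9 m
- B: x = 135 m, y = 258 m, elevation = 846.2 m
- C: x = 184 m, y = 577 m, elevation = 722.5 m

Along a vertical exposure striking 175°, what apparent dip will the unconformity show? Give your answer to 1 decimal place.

18.4°

Two edge vectors: A→B = (-347, -37, 89.3), A→C = (-298, 282, -34.4).
Normal n = (A→B) × (A→C) = (-23909.8, -38548.2, -108880).
So ∂z/∂x = −n_x/n_z = −0.21960 and ∂z/∂y = −n_y/n_z = −0.35404.
Unit vector along 175° is (sin 175°, cos 175°) = (0.0872, -0.9962).
Slope in that direction = a·(0.0872) + b·(-0.9962) = 0.33356.
Apparent dip = arctan|0.33356| = 18.4° (true dip is 22.6°, so apparent ≤ true as expected).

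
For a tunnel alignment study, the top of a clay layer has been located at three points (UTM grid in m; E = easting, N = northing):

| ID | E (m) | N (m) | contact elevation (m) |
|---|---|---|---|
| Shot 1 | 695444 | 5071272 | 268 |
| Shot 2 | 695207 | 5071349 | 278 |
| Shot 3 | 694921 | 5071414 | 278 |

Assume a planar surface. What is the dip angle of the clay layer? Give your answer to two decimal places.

Let the plane be z = a·E + b·N + c.
Shot 2−Shot 1: −237a + 77b = 10;  Shot 3−Shot 1: −523a + 142b = 10.
Solving gives a = 0.09823, b = 0.43222.
Gradient magnitude |∇z| = √(a² + b²) = √(0.00965 + 0.18681) = 0.44324.
True dip = arctan(0.44324) = 23.90°, dipping toward SSW (azimuth ≈ 193°).

23.90°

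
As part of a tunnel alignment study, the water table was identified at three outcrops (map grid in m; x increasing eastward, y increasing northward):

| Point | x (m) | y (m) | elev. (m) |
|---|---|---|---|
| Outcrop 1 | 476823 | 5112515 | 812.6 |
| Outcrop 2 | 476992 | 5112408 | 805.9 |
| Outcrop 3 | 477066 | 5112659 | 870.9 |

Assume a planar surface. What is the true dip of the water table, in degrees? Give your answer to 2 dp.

Let the plane be z = a·x + b·y + c.
Outcrop 2−Outcrop 1: 169a − 107b = −6.7;  Outcrop 3−Outcrop 1: 243a + 144b = 58.3.
Solving gives a = 0.10476, b = 0.22808.
Gradient magnitude |∇z| = √(a² + b²) = √(0.01097 + 0.05202) = 0.25099.
True dip = arctan(0.25099) = 14.09°, dipping toward SSW (azimuth ≈ 205°).

14.09°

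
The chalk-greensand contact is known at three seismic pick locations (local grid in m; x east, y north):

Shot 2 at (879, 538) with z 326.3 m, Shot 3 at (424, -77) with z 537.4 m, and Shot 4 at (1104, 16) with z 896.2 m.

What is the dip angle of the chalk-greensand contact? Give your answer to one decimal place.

46.0°

Let the plane be z = a·x + b·y + c.
Shot 3−Shot 2: −455a − 615b = 211.1;  Shot 4−Shot 2: 225a − 522b = 569.9.
Solving gives a = 0.63928, b = −0.81621.
Gradient magnitude |∇z| = √(a² + b²) = √(0.40867 + 0.66620) = 1.03676.
True dip = arctan(1.03676) = 46.0°, dipping toward NW (azimuth ≈ 322°).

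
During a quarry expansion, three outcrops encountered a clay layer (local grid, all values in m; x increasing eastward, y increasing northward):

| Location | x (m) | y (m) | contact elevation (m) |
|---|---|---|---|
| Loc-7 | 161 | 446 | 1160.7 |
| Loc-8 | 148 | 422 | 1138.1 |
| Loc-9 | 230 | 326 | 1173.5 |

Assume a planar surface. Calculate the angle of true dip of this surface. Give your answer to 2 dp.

Let the plane be z = a·x + b·y + c.
Loc-8−Loc-7: −13a − 24b = −22.6;  Loc-9−Loc-7: 69a − 120b = 12.8.
Solving gives a = 0.93881, b = 0.43315.
Gradient magnitude |∇z| = √(a² + b²) = √(0.88136 + 0.18762) = 1.03391.
True dip = arctan(1.03391) = 45.96°, dipping toward WSW (azimuth ≈ 245°).

45.96°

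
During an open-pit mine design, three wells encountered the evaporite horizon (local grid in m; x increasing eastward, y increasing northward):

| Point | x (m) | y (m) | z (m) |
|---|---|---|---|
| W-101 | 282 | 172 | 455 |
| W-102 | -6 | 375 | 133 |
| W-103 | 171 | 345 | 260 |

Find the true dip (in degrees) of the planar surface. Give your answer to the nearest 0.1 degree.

Two edge vectors: W-101→W-102 = (-288, 203, -322), W-101→W-103 = (-111, 173, -195).
Normal n = (W-101→W-102) × (W-101→W-103) = (16121, -20418, -27291).
So ∂z/∂x = −n_x/n_z = 0.59071 and ∂z/∂y = −n_y/n_z = −0.74816.
Gradient magnitude |∇z| = √(a² + b²) = √(0.34894 + 0.55974) = 0.95325.
True dip = arctan(0.95325) = 43.6°, dipping toward NW (azimuth ≈ 322°).

43.6°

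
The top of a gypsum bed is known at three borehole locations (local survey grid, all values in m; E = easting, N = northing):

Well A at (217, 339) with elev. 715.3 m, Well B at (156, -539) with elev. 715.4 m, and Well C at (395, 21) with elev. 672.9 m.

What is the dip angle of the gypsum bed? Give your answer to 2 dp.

12.00°

Two edge vectors: Well A→Well B = (-61, -878, 0.1), Well A→Well C = (178, -318, -42.4).
Normal n = (Well A→Well B) × (Well A→Well C) = (37259, -2568.6, 175682).
So ∂z/∂E = −n_x/n_z = −0.21208 and ∂z/∂N = −n_y/n_z = 0.01462.
Gradient magnitude |∇z| = √(a² + b²) = √(0.04498 + 0.00021) = 0.21259.
True dip = arctan(0.21259) = 12.00°, dipping toward E (azimuth ≈ 094°).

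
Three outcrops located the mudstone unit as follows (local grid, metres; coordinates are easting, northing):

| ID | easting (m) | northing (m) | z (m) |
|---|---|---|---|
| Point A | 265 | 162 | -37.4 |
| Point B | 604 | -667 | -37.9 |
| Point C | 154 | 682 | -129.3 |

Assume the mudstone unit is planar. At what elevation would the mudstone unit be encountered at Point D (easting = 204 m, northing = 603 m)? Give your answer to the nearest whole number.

-145 m

Let the plane be z = a·easting + b·northing + c.
Point B−Point A: 339a − 829b = −0.5;  Point C−Point A: −111a + 520b = −91.9.
Solving gives a = −0.90724, b = −0.37039.
Then c = -37.4 − a·265 − b·162 = 263.02.
At (204, 603): z = −185.1 − 223.3 + 263.02 = -145.4 m.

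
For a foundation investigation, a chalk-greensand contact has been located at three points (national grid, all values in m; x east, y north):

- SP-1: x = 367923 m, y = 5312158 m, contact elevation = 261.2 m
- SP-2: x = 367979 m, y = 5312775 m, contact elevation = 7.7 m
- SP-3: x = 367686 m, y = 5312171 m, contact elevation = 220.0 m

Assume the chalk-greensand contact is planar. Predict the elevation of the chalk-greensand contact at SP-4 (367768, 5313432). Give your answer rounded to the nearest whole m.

-303 m

Let the plane be z = a·x + b·y + c.
SP-2−SP-1: 56a + 617b = −253.5;  SP-3−SP-1: −237a + 13b = −41.2.
Solving gives a = 0.15055356, b = −0.42452350.
Then c = 261.2 − a·367923 − b·5312158 = 2200004.99.
At (367768, 5313432): z = 55368.8 − 2255676.8 + 2200004.99 = -303.0 m.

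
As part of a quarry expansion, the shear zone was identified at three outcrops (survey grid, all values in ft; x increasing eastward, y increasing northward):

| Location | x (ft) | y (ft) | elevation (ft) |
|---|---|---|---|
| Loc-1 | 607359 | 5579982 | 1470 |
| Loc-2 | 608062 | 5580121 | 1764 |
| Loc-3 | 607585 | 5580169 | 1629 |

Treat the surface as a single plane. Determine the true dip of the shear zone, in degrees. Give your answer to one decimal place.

29.2°

Let the plane be z = a·x + b·y + c.
Loc-2−Loc-1: 703a + 139b = 294;  Loc-3−Loc-1: 226a + 187b = 159.
Solving gives a = 0.32862, b = 0.45312.
Gradient magnitude |∇z| = √(a² + b²) = √(0.10799 + 0.20532) = 0.55973.
True dip = arctan(0.55973) = 29.2°, dipping toward SW (azimuth ≈ 216°).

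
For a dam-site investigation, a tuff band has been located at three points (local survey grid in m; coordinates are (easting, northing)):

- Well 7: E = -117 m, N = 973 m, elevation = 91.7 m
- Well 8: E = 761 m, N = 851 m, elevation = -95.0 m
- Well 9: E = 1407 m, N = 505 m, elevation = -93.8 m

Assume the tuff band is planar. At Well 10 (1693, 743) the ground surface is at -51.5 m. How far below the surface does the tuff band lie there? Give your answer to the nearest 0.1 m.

Two edge vectors: Well 7→Well 8 = (878, -122, -186.7), Well 7→Well 9 = (1524, -468, -185.5).
Normal n = (Well 7→Well 8) × (Well 7→Well 9) = (-64744.6, -121661.8, -224976).
So ∂z/∂E = −n_x/n_z = −0.287784 and ∂z/∂N = −n_y/n_z = −0.540777.
Intercept c from Well 7: 91.7 − 33.67 + 526.18 = 584.21.
At (1693, 743): z_contact = −487.22 − 401.80 + 584.21 = -304.81 m.
Depth below ground = -51.5 − (-304.81) = 253.3 m.

253.3 m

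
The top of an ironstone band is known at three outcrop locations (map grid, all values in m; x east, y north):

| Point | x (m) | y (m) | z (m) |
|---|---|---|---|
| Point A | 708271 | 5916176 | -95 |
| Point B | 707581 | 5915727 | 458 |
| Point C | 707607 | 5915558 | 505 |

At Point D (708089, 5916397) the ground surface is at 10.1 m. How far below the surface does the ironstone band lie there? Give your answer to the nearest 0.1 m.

Two edge vectors: Point A→Point B = (-690, -449, 553), Point A→Point C = (-664, -618, 600).
Normal n = (Point A→Point B) × (Point A→Point C) = (72354, 46808, 128284).
So ∂z/∂x = −n_x/n_z = −0.564014218 and ∂z/∂y = −n_y/n_z = −0.364877927.
Intercept c from Point A: -95 + 399474.91 + 2158682.04 = 2558061.95.
At (708089, 5916397): z_contact = −399372.26 − 2158762.67 + 2558061.95 = -72.99 m.
Depth below ground = 10.1 − (-72.99) = 83.1 m.

83.1 m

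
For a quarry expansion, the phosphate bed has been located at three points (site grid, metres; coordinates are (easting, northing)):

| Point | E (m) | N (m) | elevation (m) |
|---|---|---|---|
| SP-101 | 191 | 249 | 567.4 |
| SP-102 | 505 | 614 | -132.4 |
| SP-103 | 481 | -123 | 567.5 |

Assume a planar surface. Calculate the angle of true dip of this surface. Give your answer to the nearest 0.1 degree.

56.0°

Let the plane be z = a·E + b·N + c.
SP-102−SP-101: 314a + 365b = −699.8;  SP-103−SP-101: 290a − 372b = 0.1.
Solving gives a = −1.16901, b = −0.91159.
Gradient magnitude |∇z| = √(a² + b²) = √(1.36658 + 0.83100) = 1.48242.
True dip = arctan(1.48242) = 56.0°, dipping toward NE (azimuth ≈ 052°).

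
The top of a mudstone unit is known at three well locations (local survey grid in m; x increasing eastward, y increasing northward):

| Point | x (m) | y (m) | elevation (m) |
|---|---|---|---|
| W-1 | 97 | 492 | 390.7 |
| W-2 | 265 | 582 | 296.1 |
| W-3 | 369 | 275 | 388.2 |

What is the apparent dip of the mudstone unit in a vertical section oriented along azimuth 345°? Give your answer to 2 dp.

17.38°

Let the plane be z = a·x + b·y + c.
W-2−W-1: 168a + 90b = −94.6;  W-3−W-1: 272a − 217b = −2.5.
Solving gives a = −0.34057, b = −0.41537.
Unit vector along 345° is (sin 345°, cos 345°) = (-0.2588, 0.9659).
Slope in that direction = a·(-0.2588) + b·(0.9659) = −0.31307.
Apparent dip = arctan|0.31307| = 17.38° (true dip is 28.2°, so apparent ≤ true as expected).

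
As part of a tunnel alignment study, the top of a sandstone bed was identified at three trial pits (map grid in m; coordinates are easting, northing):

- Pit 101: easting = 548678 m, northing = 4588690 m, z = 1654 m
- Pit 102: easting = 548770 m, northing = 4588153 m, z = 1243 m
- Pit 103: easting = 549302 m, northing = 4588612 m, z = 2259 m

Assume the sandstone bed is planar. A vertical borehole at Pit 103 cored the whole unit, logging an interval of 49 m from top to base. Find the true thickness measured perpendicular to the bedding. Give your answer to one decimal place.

27.9 m

Let the plane be z = a·easting + b·northing + c.
Pit 102−Pit 101: 92a − 537b = −411;  Pit 103−Pit 101: 624a − 78b = 605.
Solving gives a = 1.08853, b = 0.95185.
|∇z| = √(a²+b²) = 1.44600, so dip δ = arctan(1.44600) = 55.33°.
True thickness = vertical thickness × cos δ = 49 × cos 55.33° = 27.9 m.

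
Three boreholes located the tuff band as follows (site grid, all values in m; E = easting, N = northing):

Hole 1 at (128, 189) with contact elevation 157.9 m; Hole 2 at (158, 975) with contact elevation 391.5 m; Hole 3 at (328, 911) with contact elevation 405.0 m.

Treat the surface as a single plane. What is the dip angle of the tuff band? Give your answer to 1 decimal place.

19.1°

Let the plane be z = a·E + b·N + c.
Hole 2−Hole 1: 30a + 786b = 233.6;  Hole 3−Hole 1: 200a + 722b = 247.1.
Solving gives a = 0.18859, b = 0.29000.
Gradient magnitude |∇z| = √(a² + b²) = √(0.03557 + 0.08410) = 0.34593.
True dip = arctan(0.34593) = 19.1°, dipping toward SSW (azimuth ≈ 213°).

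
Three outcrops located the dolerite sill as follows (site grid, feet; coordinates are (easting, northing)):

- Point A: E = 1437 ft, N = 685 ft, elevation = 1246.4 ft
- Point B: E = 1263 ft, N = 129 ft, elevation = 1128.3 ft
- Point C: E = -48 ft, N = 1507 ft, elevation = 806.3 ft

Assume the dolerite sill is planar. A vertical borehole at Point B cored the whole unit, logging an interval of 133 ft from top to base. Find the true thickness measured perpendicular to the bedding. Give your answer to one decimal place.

124.8 ft

Let the plane be z = a·E + b·N + c.
Point B−Point A: −174a − 556b = −118.1;  Point C−Point A: −1485a + 822b = −440.1.
Solving gives a = 0.35282, b = 0.10199.
|∇z| = √(a²+b²) = 0.36727, so dip δ = arctan(0.36727) = 20.17°.
True thickness = vertical thickness × cos δ = 133 × cos 20.17° = 124.8 ft.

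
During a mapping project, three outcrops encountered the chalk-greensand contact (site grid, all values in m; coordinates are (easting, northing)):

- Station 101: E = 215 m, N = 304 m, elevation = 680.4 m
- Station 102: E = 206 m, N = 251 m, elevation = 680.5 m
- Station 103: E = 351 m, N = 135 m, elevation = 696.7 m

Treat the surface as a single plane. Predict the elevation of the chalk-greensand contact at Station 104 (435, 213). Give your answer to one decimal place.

703.4 m

Let the plane be z = a·E + b·N + c.
Station 102−Station 101: −9a − 53b = 0.1;  Station 103−Station 101: 136a − 169b = 16.3.
Solving gives a = 0.09703, b = −0.01836.
Then c = 680.4 − a·215 − b·304 = 665.12.
At (435, 213): z = 42.2 − 3.9 + 665.12 = 703.4 m.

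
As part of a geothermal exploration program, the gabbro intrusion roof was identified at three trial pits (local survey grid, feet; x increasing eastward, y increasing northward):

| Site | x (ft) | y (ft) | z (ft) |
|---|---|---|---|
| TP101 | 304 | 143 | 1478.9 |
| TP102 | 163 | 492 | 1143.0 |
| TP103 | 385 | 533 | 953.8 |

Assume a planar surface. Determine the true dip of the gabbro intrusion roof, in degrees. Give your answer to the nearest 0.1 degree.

53.8°

Let the plane be z = a·x + b·y + c.
TP102−TP101: −141a + 349b = −335.9;  TP103−TP101: 81a + 390b = −525.1.
Solving gives a = −0.62767, b = −1.21605.
Gradient magnitude |∇z| = √(a² + b²) = √(0.39397 + 1.47877) = 1.36848.
True dip = arctan(1.36848) = 53.8°, dipping toward NNE (azimuth ≈ 027°).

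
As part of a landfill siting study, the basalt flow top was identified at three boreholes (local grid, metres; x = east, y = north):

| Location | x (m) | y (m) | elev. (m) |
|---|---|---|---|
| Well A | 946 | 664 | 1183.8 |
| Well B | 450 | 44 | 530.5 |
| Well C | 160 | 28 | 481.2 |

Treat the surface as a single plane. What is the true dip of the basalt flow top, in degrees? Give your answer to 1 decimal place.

Let the plane be z = a·x + b·y + c.
Well B−Well A: −496a − 620b = −653.3;  Well C−Well A: −786a − 636b = −702.6.
Solving gives a = 0.11703, b = 0.96009.
Gradient magnitude |∇z| = √(a² + b²) = √(0.01370 + 0.92176) = 0.96719.
True dip = arctan(0.96719) = 44.0°, dipping toward S (azimuth ≈ 187°).

44.0°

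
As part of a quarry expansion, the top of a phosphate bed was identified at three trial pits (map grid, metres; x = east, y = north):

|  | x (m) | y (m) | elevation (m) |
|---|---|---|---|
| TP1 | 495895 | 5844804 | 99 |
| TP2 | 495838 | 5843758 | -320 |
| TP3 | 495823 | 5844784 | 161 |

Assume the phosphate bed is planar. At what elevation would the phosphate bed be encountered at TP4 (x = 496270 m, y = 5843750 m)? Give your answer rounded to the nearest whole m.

Let the plane be z = a·x + b·y + c.
TP2−TP1: −57a − 1046b = −419;  TP3−TP1: −72a − 20b = 62.
Solving gives a = −0.98732675, b = 0.45437631.
Then c = 99 − a·495895 − b·5844804 = −2166031.10.
At (496270, 5843750): z = −489980.6 + 2655261.6 − 2166031.10 = -750.2 m.

-750 m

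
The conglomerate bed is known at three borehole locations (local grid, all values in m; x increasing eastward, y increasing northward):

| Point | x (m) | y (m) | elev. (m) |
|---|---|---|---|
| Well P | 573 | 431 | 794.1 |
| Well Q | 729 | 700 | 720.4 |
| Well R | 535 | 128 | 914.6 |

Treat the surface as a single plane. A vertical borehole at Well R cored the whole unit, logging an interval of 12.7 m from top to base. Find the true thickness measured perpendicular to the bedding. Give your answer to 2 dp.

Let the plane be z = a·x + b·y + c.
Well Q−Well P: 156a + 269b = −73.7;  Well R−Well P: −38a − 303b = 120.5.
Solving gives a = 0.27219, b = −0.43183.
|∇z| = √(a²+b²) = 0.51045, so dip δ = arctan(0.51045) = 27.04°.
True thickness = vertical thickness × cos δ = 12.7 × cos 27.04° = 11.31 m.

11.31 m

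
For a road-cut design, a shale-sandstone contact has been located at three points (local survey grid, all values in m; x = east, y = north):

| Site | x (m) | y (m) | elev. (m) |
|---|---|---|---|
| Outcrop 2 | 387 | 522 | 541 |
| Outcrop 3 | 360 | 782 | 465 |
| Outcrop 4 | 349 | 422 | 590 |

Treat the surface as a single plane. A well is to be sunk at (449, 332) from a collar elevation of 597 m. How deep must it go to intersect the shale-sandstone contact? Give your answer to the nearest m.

Let the plane be z = a·x + b·y + c.
Outcrop 3−Outcrop 2: −27a + 260b = −76;  Outcrop 4−Outcrop 2: −38a − 100b = 49.
Solving gives a = −0.40859, b = −0.33474.
Then c = 541 − a·387 − b·522 = 873.86.
At (449, 332): z_contact = −183.5 − 111.1 + 873.86 = 579.3 m.
Depth below ground = 597 − 579.3 = 18 m.

18 m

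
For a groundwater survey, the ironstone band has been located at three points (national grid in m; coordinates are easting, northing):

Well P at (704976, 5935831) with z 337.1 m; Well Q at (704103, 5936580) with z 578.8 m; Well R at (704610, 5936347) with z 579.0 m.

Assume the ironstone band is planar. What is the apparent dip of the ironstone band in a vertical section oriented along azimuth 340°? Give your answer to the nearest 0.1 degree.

Two edge vectors: Well P→Well Q = (-873, 749, 241.7), Well P→Well R = (-366, 516, 241.9).
Normal n = (Well P→Well Q) × (Well P→Well R) = (56465.9, 122716.5, -176334).
So ∂z/∂easting = −n_x/n_z = 0.32022 and ∂z/∂northing = −n_y/n_z = 0.69593.
Unit vector along 340° is (sin 340°, cos 340°) = (-0.3420, 0.9397).
Slope in that direction = a·(-0.3420) + b·(0.9397) = 0.54444.
Apparent dip = arctan|0.54444| = 28.6° (true dip is 37.5°, so apparent ≤ true as expected).

28.6°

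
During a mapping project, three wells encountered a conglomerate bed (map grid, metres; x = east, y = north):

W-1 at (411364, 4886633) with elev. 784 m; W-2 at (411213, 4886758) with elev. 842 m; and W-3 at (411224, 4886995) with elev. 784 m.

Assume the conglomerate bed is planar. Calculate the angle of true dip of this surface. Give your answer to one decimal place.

31.2°

Let the plane be z = a·x + b·y + c.
W-2−W-1: −151a + 125b = 58;  W-3−W-1: −140a + 362b = 0.
Solving gives a = −0.56499, b = −0.21850.
Gradient magnitude |∇z| = √(a² + b²) = √(0.31921 + 0.04774) = 0.60577.
True dip = arctan(0.60577) = 31.2°, dipping toward ENE (azimuth ≈ 069°).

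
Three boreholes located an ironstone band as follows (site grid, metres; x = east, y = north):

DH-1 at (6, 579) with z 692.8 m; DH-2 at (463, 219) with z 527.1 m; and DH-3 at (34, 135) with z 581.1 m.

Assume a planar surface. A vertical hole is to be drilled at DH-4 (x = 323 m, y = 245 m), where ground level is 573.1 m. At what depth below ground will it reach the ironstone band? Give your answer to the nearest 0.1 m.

15.5 m

Two edge vectors: DH-1→DH-2 = (457, -360, -165.7), DH-1→DH-3 = (28, -444, -111.7).
Normal n = (DH-1→DH-2) × (DH-1→DH-3) = (-33358.8, 46407.3, -192828).
So ∂z/∂x = −n_x/n_z = −0.17300 and ∂z/∂y = −n_y/n_z = 0.24067.
Intercept c from DH-1: 692.8 + 1.04 − 139.35 = 554.49.
At (323, 245): z_contact = −55.88 + 58.96 + 554.49 = 557.58 m.
Depth below ground = 573.1 − 557.58 = 15.5 m.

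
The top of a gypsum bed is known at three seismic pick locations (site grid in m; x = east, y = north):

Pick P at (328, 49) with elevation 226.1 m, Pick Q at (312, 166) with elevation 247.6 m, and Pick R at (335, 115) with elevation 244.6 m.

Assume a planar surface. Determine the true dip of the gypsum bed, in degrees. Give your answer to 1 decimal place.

Let the plane be z = a·x + b·y + c.
Pick Q−Pick P: −16a + 117b = 21.5;  Pick R−Pick P: 7a + 66b = 18.5.
Solving gives a = 0.39760, b = 0.23813.
Gradient magnitude |∇z| = √(a² + b²) = √(0.15809 + 0.05671) = 0.46346.
True dip = arctan(0.46346) = 24.9°, dipping toward WSW (azimuth ≈ 239°).

24.9°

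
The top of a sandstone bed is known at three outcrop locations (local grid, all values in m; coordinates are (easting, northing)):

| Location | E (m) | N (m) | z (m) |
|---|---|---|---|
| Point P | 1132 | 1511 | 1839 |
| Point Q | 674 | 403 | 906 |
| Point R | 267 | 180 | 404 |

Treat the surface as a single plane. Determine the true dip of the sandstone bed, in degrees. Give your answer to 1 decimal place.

47.4°

Two edge vectors: Point P→Point Q = (-458, -1108, -933), Point P→Point R = (-865, -1331, -1435).
Normal n = (Point P→Point Q) × (Point P→Point R) = (348157, 149815, -348822).
So ∂z/∂E = −n_x/n_z = 0.99809 and ∂z/∂N = −n_y/n_z = 0.42949.
Gradient magnitude |∇z| = √(a² + b²) = √(0.99619 + 0.18446) = 1.08658.
True dip = arctan(1.08658) = 47.4°, dipping toward WSW (azimuth ≈ 247°).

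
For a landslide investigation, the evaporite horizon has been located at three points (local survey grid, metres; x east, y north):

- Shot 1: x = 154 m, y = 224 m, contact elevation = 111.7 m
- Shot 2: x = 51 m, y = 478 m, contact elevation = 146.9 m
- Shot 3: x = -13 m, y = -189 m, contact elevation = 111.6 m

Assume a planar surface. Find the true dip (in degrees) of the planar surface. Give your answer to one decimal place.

Let the plane be z = a·x + b·y + c.
Shot 2−Shot 1: −103a + 254b = 35.2;  Shot 3−Shot 1: −167a − 413b = −0.1.
Solving gives a = −0.17082, b = 0.06931.
Gradient magnitude |∇z| = √(a² + b²) = √(0.02918 + 0.00480) = 0.18435.
True dip = arctan(0.18435) = 10.4°, dipping toward ESE (azimuth ≈ 112°).

10.4°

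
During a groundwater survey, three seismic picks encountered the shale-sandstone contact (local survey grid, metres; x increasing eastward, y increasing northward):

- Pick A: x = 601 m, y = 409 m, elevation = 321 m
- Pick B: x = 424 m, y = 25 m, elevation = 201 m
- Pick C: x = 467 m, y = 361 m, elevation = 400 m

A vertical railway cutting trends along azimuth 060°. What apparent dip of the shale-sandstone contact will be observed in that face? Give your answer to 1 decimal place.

Let the plane be z = a·x + b·y + c.
Pick B−Pick A: −177a − 384b = −120;  Pick C−Pick A: −134a − 48b = 79.
Solving gives a = −0.84022, b = 0.69979.
Unit vector along 060° is (sin 60°, cos 60°) = (0.8660, 0.5000).
Slope in that direction = a·(0.8660) + b·(0.5000) = −0.37776.
Apparent dip = arctan|0.37776| = 20.7° (true dip is 47.6°, so apparent ≤ true as expected).

20.7°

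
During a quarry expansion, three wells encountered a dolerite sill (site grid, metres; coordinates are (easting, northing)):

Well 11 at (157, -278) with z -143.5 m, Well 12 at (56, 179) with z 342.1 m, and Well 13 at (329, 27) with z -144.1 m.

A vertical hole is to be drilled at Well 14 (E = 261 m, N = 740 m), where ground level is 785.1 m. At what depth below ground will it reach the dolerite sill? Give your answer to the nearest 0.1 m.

Two edge vectors: Well 11→Well 12 = (-101, 457, 485.6), Well 11→Well 13 = (172, 305, -0.6).
Normal n = (Well 11→Well 12) × (Well 11→Well 13) = (-148382.2, 83462.6, -109409).
So ∂z/∂E = −n_x/n_z = −1.35622 and ∂z/∂N = −n_y/n_z = 0.76285.
Intercept c from Well 11: -143.5 + 212.93 + 212.07 = 281.50.
At (261, 740): z_contact = −353.97 + 564.51 + 281.50 = 492.03 m.
Depth below ground = 785.1 − 492.03 = 293.1 m.

293.1 m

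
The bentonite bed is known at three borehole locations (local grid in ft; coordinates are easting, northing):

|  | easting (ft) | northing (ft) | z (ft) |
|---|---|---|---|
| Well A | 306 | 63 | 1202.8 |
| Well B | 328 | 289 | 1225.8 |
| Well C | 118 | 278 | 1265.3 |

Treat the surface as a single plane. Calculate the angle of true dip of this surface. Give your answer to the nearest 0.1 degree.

Let the plane be z = a·easting + b·northing + c.
Well B−Well A: 22a + 226b = 23;  Well C−Well A: −188a + 215b = 62.5.
Solving gives a = −0.19442, b = 0.12070.
Gradient magnitude |∇z| = √(a² + b²) = √(0.03780 + 0.01457) = 0.22884.
True dip = arctan(0.22884) = 12.9°, dipping toward ESE (azimuth ≈ 122°).

12.9°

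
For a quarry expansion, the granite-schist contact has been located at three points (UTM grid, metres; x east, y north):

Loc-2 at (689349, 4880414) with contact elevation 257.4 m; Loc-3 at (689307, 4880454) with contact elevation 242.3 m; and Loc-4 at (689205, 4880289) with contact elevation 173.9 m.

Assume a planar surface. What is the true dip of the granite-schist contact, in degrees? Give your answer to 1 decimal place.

Let the plane be z = a·x + b·y + c.
Loc-3−Loc-2: −42a + 40b = −15.1;  Loc-4−Loc-2: −144a − 125b = −83.5.
Solving gives a = 0.47480, b = 0.12104.
Gradient magnitude |∇z| = √(a² + b²) = √(0.22543 + 0.01465) = 0.48998.
True dip = arctan(0.48998) = 26.1°, dipping toward WSW (azimuth ≈ 256°).

26.1°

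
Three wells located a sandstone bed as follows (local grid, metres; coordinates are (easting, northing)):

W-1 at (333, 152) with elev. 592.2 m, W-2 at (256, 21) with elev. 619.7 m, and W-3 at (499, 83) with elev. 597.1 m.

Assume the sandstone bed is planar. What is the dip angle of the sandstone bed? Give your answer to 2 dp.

Let the plane be z = a·E + b·N + c.
W-2−W-1: −77a − 131b = 27.5;  W-3−W-1: 166a − 69b = 4.9.
Solving gives a = −0.04640, b = −0.18265.
Gradient magnitude |∇z| = √(a² + b²) = √(0.00215 + 0.03336) = 0.18845.
True dip = arctan(0.18845) = 10.67°, dipping toward NNE (azimuth ≈ 014°).

10.67°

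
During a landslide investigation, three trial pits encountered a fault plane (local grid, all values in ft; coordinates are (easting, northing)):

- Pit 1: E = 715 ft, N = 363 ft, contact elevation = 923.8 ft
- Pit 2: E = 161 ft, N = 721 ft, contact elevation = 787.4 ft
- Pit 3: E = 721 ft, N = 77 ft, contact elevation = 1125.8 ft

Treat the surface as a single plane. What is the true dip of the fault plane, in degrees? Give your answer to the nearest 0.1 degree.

Let the plane be z = a·E + b·N + c.
Pit 2−Pit 1: −554a + 358b = −136.4;  Pit 3−Pit 1: 6a − 286b = 202.
Solving gives a = −0.21309, b = −0.71076.
Gradient magnitude |∇z| = √(a² + b²) = √(0.04541 + 0.50519) = 0.74202.
True dip = arctan(0.74202) = 36.6°, dipping toward NNE (azimuth ≈ 017°).

36.6°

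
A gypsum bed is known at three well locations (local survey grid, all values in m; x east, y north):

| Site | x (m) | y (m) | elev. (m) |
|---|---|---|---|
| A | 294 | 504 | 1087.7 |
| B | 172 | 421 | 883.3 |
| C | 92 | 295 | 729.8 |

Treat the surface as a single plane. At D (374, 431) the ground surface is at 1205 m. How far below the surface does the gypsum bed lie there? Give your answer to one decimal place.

Two edge vectors: A→B = (-122, -83, -204.4), A→C = (-202, -209, -357.9).
Normal n = (A→B) × (A→C) = (-13013.9, -2375, 8732).
So ∂z/∂x = −n_x/n_z = 1.49037 and ∂z/∂y = −n_y/n_z = 0.27199.
Intercept c from A: 1087.7 − 438.17 − 137.08 = 512.45.
At (374, 431): z_contact = 557.40 + 117.23 + 512.45 = 1187.07 m.
Depth below ground = 1205 − 1187.07 = 17.9 m.

17.9 m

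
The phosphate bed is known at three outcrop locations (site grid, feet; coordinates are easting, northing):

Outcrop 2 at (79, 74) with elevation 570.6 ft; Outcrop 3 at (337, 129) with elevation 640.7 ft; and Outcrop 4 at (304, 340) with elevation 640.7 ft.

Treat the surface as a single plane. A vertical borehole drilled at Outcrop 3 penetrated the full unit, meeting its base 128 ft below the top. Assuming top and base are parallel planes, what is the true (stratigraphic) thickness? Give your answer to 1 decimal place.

Two edge vectors: Outcrop 2→Outcrop 3 = (258, 55, 70.1), Outcrop 2→Outcrop 4 = (225, 266, 70.1).
Normal n = (Outcrop 2→Outcrop 3) × (Outcrop 2→Outcrop 4) = (-14791.1, -2313.3, 56253).
So ∂z/∂easting = −n_x/n_z = 0.26294 and ∂z/∂northing = −n_y/n_z = 0.04112.
|∇z| = √(a²+b²) = 0.26614, so dip δ = arctan(0.26614) = 14.90°.
True thickness = vertical thickness × cos δ = 128 × cos 14.90° = 123.7 ft.

123.7 ft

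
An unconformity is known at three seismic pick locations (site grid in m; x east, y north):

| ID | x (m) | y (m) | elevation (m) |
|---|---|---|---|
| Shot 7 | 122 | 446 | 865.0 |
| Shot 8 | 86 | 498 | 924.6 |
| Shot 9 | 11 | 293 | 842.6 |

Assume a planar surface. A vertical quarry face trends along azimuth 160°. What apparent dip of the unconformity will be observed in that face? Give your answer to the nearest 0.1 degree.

Let the plane be z = a·x + b·y + c.
Shot 8−Shot 7: −36a + 52b = 59.6;  Shot 9−Shot 7: −111a − 153b = −22.4.
Solving gives a = −0.70514, b = 0.65798.
Unit vector along 160° is (sin 160°, cos 160°) = (0.3420, -0.9397).
Slope in that direction = a·(0.3420) + b·(-0.9397) = −0.85947.
Apparent dip = arctan|0.85947| = 40.7° (true dip is 44.0°, so apparent ≤ true as expected).

40.7°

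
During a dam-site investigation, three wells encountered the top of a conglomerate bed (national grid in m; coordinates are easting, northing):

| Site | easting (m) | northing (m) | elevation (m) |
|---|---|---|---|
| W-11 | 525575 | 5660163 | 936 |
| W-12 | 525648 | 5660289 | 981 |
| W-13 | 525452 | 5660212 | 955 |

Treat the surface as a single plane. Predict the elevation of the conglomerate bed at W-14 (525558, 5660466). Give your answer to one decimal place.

1046.1 m

Let the plane be z = a·easting + b·northing + c.
W-12−W-11: 73a + 126b = 45;  W-13−W-11: −123a + 49b = 19.
Solving gives a = −0.009908257, b = 0.362883355.
Then c = 936 − a·525575 − b·5660163 = −2047835.41.
At (525558, 5660466): z = −5207.4 + 2054088.9 − 2047835.41 = 1046.1 m.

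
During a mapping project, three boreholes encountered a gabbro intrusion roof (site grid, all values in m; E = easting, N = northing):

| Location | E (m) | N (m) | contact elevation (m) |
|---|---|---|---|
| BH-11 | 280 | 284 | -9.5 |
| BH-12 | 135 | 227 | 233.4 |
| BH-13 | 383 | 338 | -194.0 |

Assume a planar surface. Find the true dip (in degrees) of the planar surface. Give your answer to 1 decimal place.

57.9°

Two edge vectors: BH-11→BH-12 = (-145, -57, 242.9), BH-11→BH-13 = (103, 54, -184.5).
Normal n = (BH-11→BH-12) × (BH-11→BH-13) = (-2600.1, -1733.8, -1959).
So ∂z/∂E = −n_x/n_z = −1.32726 and ∂z/∂N = −n_y/n_z = −0.88504.
Gradient magnitude |∇z| = √(a² + b²) = √(1.76162 + 0.78330) = 1.59528.
True dip = arctan(1.59528) = 57.9°, dipping toward ENE (azimuth ≈ 056°).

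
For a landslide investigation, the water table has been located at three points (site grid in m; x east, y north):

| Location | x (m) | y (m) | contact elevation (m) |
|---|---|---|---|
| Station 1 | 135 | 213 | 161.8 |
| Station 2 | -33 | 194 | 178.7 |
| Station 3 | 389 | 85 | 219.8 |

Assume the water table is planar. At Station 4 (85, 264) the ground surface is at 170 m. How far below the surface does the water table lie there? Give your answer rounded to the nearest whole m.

33 m

Let the plane be z = a·x + b·y + c.
Station 2−Station 1: −168a − 19b = 16.9;  Station 3−Station 1: 254a − 128b = 58.
Solving gives a = −0.04030, b = −0.53310.
Then c = 161.8 − a·135 − b·213 = 280.79.
At (85, 264): z_contact = −3.4 − 140.7 + 280.79 = 136.6 m.
Depth below ground = 170 − 136.6 = 33 m.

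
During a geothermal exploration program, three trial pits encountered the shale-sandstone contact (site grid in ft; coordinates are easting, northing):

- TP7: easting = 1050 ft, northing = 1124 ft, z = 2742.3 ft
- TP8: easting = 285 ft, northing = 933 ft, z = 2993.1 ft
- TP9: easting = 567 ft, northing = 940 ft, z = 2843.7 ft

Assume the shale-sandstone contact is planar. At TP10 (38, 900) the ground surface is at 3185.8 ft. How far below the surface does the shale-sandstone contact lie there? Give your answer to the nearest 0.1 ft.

86.0 ft

Let the plane be z = a·easting + b·northing + c.
TP8−TP7: −765a − 191b = 250.8;  TP9−TP7: −483a − 184b = 101.4.
Solving gives a = −0.552081, b = 0.898126.
Then c = 2742.3 − a·1050 − b·1124 = 2312.49.
At (38, 900): z_contact = −20.98 + 808.31 + 2312.49 = 3099.83 ft.
Depth below ground = 3185.8 − 3099.83 = 86.0 ft.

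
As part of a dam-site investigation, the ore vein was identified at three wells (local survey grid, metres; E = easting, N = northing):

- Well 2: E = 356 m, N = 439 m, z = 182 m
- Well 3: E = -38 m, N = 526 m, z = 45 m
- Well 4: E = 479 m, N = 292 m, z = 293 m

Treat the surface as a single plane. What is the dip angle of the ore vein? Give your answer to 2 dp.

31.43°

Two edge vectors: Well 2→Well 3 = (-394, 87, -137), Well 2→Well 4 = (123, -147, 111).
Normal n = (Well 2→Well 3) × (Well 2→Well 4) = (-10482, 26883, 47217).
So ∂z/∂E = −n_x/n_z = 0.22200 and ∂z/∂N = −n_y/n_z = −0.56935.
Gradient magnitude |∇z| = √(a² + b²) = √(0.04928 + 0.32416) = 0.61110.
True dip = arctan(0.61110) = 31.43°, dipping toward NNW (azimuth ≈ 339°).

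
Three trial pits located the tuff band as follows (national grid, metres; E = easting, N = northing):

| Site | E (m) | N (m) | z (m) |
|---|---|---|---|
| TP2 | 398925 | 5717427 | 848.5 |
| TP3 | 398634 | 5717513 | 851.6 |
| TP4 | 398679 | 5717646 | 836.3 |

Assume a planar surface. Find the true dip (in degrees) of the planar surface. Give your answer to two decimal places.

6.23°

Let the plane be z = a·E + b·N + c.
TP3−TP2: −291a + 86b = 3.1;  TP4−TP2: −246a + 219b = −12.2.
Solving gives a = −0.04059, b = −0.10130.
Gradient magnitude |∇z| = √(a² + b²) = √(0.00165 + 0.01026) = 0.10913.
True dip = arctan(0.10913) = 6.23°, dipping toward NNE (azimuth ≈ 022°).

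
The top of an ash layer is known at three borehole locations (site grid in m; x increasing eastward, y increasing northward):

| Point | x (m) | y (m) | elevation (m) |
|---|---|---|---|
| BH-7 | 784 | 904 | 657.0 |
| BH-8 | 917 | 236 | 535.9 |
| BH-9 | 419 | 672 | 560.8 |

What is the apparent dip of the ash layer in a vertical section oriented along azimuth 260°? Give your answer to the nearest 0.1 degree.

Two edge vectors: BH-7→BH-8 = (133, -668, -121.1), BH-7→BH-9 = (-365, -232, -96.2).
Normal n = (BH-7→BH-8) × (BH-7→BH-9) = (36166.4, 56996.1, -274676).
So ∂z/∂x = −n_x/n_z = 0.13167 and ∂z/∂y = −n_y/n_z = 0.20750.
Unit vector along 260° is (sin 260°, cos 260°) = (-0.9848, -0.1736).
Slope in that direction = a·(-0.9848) + b·(-0.1736) = −0.16570.
Apparent dip = arctan|0.16570| = 9.4° (true dip is 13.8°, so apparent ≤ true as expected).

9.4°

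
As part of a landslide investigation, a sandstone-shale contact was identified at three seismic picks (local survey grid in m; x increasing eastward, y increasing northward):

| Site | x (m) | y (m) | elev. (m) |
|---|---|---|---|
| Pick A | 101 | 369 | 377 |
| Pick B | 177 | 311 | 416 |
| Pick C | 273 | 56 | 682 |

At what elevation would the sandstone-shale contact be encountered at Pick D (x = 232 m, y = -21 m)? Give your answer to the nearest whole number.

790 m

Let the plane be z = a·x + b·y + c.
Pick B−Pick A: 76a − 58b = 39;  Pick C−Pick A: 172a − 313b = 305.
Solving gives a = −0.39697, b = −1.19259.
Then c = 377 − a·101 − b·369 = 857.16.
At (232, -21): z = −92.1 + 25.0 + 857.16 = 790.1 m.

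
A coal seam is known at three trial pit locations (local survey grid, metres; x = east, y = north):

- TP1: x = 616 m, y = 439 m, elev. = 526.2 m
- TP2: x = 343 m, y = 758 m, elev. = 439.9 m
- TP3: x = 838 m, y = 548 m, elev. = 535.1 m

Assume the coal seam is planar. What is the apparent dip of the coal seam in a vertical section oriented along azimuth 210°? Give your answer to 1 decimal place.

4.8°

Two edge vectors: TP1→TP2 = (-273, 319, -86.3), TP1→TP3 = (222, 109, 8.9).
Normal n = (TP1→TP2) × (TP1→TP3) = (12245.8, -16728.9, -100575).
So ∂z/∂x = −n_x/n_z = 0.12176 and ∂z/∂y = −n_y/n_z = −0.16633.
Unit vector along 210° is (sin 210°, cos 210°) = (-0.5000, -0.8660).
Slope in that direction = a·(-0.5000) + b·(-0.8660) = 0.08317.
Apparent dip = arctan|0.08317| = 4.8° (true dip is 11.6°, so apparent ≤ true as expected).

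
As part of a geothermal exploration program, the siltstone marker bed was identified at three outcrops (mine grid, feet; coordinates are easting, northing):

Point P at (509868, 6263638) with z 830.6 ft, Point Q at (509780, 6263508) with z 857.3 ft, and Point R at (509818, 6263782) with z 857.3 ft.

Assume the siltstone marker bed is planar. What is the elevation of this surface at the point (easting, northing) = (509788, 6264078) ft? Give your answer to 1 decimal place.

Let the plane be z = a·easting + b·northing + c.
Point Q−Point P: −88a − 130b = 26.7;  Point R−Point P: −50a + 144b = 26.7.
Solving gives a = −0.381587732, b = 0.052920926.
Then c = 830.6 − a·509868 − b·6263638 = −136087.55.
At (509788, 6264078): z = −194528.8 + 331500.8 − 136087.55 = 884.4 ft.

884.4 ft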